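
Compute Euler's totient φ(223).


Factor n: 223 = 223
φ(n) = n · ∏(1 - 1/p) over distinct primes p | n
φ(223) = 223 · (1 - 1/223) = 222

φ(223) = 222


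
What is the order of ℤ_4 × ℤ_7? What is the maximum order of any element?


|ℤ_4 × ℤ_7| = 4 × 7 = 28
Max element order = lcm(4,7) = 28
Cyclic? Yes (gcd=1)

|ℤ_4×ℤ_7| = 28, max element order = 28


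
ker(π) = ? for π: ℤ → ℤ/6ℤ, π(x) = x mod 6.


Kernel = preimage of identity
ker(π) = multiples of 6 = 6ℤ

ker(π) = 6ℤ


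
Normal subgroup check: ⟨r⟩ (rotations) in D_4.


H = ⟨r⟩ (rotations) in D_4
The rotation subgroup ⟨r⟩ has index 2 in D_4, so it is normal

Yes, normal subgroup


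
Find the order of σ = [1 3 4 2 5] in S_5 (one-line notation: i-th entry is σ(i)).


Cycle decomposition: (2 3 4)
Cycle lengths: 3
Order = lcm(3) = 3

ord(σ) = 3


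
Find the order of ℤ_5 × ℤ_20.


|A × B| = |A| · |B|
|ℤ_5 × ℤ_20| = 5 × 20 = 100

|ℤ_5 × ℤ_20| = 100


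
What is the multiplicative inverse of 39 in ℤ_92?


Use the extended Euclidean algorithm to write 1 = 39·s + 92·t; then s mod 92 is the inverse.
Euclidean algorithm:
  39 = 0·92 + 39
  92 = 2·39 + 14
  39 = 2·14 + 11
  14 = 1·11 + 3
  11 = 3·3 + 2
  3 = 1·2 + 1
  2 = 2·1 + 0
gcd(39,92) = 1
Back-substitution gives: 39·(-33) + 92·(14) = 1
So 39⁻¹ ≡ -33 ≡ 59 (mod 92)
Check: 39 × 59 = 2301 ≡ 1 (mod 92) ✓

39⁻¹ ≡ 59 (mod 92)


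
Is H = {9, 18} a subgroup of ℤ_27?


Subgroup test for H = {9, 18} in (ℤ_27, +):
(1) 0 ∈ H? No
(2) Closure: for all a,b ∈ H, (a+b) mod 27 ∈ H? No  [counterexample: 9 + 18 = 0 ∉ H]
(3) Inverses: for all a ∈ H, -a mod 27 ∈ H? Yes

No, H is not a subgroup of ℤ_27


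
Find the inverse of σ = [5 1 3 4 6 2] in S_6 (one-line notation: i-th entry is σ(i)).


To find σ⁻¹, swap domain and range:
σ(1) = 5 → σ⁻¹(5) = 1
σ(2) = 1 → σ⁻¹(1) = 2
σ(3) = 3 → σ⁻¹(3) = 3
σ(4) = 4 → σ⁻¹(4) = 4
σ(5) = 6 → σ⁻¹(6) = 5
σ(6) = 2 → σ⁻¹(2) = 6

σ⁻¹ = [2 6 3 4 1 5]


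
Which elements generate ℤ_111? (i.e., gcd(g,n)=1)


g generates ℤ_n iff gcd(g,n) = 1
Prime factors of 111: 3, 37
Generators are g ∈ {1,...,110} not divisible by any of these primes.
Generators: {1, 2, 4, 5, 7, 8, 10, 11, 13, 14, 16, 17, 19, 20, 22, 23, 25, 26, 28, 29, 31, 32, 34, 35, 38, 40, 41, 43, 44, 46, 47, 49, 50, 52, 53, 55, 56, 58, 59, 61, 62, 64, 65, 67, 68, 70, 71, 73, 76, 77, 79, 80, 82, 83, 85, 86, 88, 89, 91, 92, 94, 95, 97, 98, 100, 101, 103, 104, 106, 107, 109, 110}
Number of generators = φ(111) = 72

Generators of ℤ_111 = {1, 2, 4, 5, 7, 8, 10, 11, 13, 14, 16, 17, 19, 20, 22, 23, 25, 26, 28, 29, 31, 32, 34, 35, 38, 40, 41, 43, 44, 46, 47, 49, 50, 52, 53, 55, 56, 58, 59, 61, 62, 64, 65, 67, 68, 70, 71, 73, 76, 77, 79, 80, 82, 83, 85, 86, 88, 89, 91, 92, 94, 95, 97, 98, 100, 101, 103, 104, 106, 107, 109, 110}


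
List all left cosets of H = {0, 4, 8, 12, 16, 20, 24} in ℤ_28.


H = {0, 4, 8, 12, 16, 20, 24}, |H| = 7
Number of cosets = |G|/|H| = 28/7 = 4
0 + H = {0, 4, 8, 12, 16, 20, 24}
1 + H = {1, 5, 9, 13, 17, 21, 25}
2 + H = {2, 6, 10, 14, 18, 22, 26}
3 + H = {3, 7, 11, 15, 19, 23, 27}

Cosets: 0+H={0,4,8,12,16,20,24}; 1+H={1,5,9,13,17,21,25}; 2+H={2,6,10,14,18,22,26}; 3+H={3,7,11,15,19,23,27}


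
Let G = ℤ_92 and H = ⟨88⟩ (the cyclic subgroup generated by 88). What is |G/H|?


|⟨88⟩| = n / gcd(88, 92) = 92 / 4 = 23
H is normal (ℤ_92 is abelian).
|G/H| = |G| / |H| = 92 / 23 = 4

|G/H| = 4


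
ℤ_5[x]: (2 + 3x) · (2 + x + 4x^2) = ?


Expand and collect like terms; reduce coefficients mod 5:
x^0: 2·2 = 4 ≡ 4 (mod 5)
x^1: 2·1 + 3·2 = 8 ≡ 3 (mod 5)
x^2: 2·4 + 3·1 = 11 ≡ 1 (mod 5)
x^3: 3·4 = 12 ≡ 2 (mod 5)
Result: 4 + 3x + x^2 + 2x^3

f · g = 4 + 3x + x^2 + 2x^3


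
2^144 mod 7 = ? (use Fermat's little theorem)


Fermat's little theorem: if p is prime and gcd(a,p)=1, then a^(p-1) ≡ 1 (mod p)
p = 7 is prime, gcd(2,7) = 1
Reduce exponent: 144 mod 6 = 0
So 2^144 ≡ 2^0 (mod 7)
2^0 = 1

2^144 ≡ 1 (mod 7)


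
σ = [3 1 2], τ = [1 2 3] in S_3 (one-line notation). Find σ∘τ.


σ∘τ: apply τ first, then σ
1 →τ 1 →σ 3
2 →τ 2 →σ 1
3 →τ 3 →σ 2

σ∘τ = [3 1 2]


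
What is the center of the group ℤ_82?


Z(G) = {g ∈ G | gx = xg for all x ∈ G}
ℤ_82 is abelian, so Z(G) = G

Z(ℤ_82) = ℤ_82


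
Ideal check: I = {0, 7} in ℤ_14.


Check ideal conditions for I = {0, 7} in ℤ_14:
(1) I is an additive subgroup? Yes
(2) For r ∈ ℤ_14 and a ∈ I: r·a ∈ I? Yes

Yes, I is an ideal of ℤ_14


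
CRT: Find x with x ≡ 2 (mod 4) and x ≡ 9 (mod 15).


m₁ = 4, m₂ = 15, gcd = 1, so CRT applies. M = m₁·m₂ = 60
Let M₁ = M/m₁ = 15, M₂ = M/m₂ = 4
Find y₁ ≡ M₁⁻¹ (mod m₁): 15⁻¹ ≡ 3 (mod 4)
Find y₂ ≡ M₂⁻¹ (mod m₂): 4⁻¹ ≡ 4 (mod 15)
x = a₁·M₁·y₁ + a₂·M₂·y₂ = 2·15·3 + 9·4·4 = 234
Reduce mod 60: x ≡ 54
Check: 54 mod 4 = 2 ✓, 54 mod 15 = 9 ✓

x ≡ 54 (mod 60)


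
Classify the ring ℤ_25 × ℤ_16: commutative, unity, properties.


Direct product ring; commutative with unity (1,1); but (1,0)·(0,1) = (0,0) gives zero divisors, so not an integral domain
Commutative: Yes
Integral domain: No
Has unity: Yes

ℤ_25 × ℤ_16: Commutative=Yes, Unity=Yes


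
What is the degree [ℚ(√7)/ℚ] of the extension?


√7 has minimal polynomial x² - 7 (irreducible over ℚ since 7 is squarefree)

[ℚ(√7)/ℚ] = 2


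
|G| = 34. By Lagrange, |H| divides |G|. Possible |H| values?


Lagrange's theorem: |H| divides |G|
|G| = 34
Divisors of 34: 1, 2, 17, 34

Possible subgroup orders: {1, 2, 17, 34}


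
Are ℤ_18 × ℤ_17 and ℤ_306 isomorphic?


Comparing ℤ_18 × ℤ_17 and ℤ_306:
gcd(18,17) = 1, so ℤ_18 × ℤ_17 ≅ ℤ_306 (CRT)

Yes, ℤ_18 × ℤ_17 ≅ ℤ_306


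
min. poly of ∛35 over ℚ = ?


∛35 satisfies x³ - 35 = 0, irreducible over ℚ (no rational root; 35 is not a perfect cube)

Minimal polynomial: x³ - 35


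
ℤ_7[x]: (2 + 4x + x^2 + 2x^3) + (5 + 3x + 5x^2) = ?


Add coefficients mod 7:
x^0: 2 + 5 = 0 (mod 7)
x^1: 4 + 3 = 0 (mod 7)
x^2: 1 + 5 = 6 (mod 7)
x^3: 2 + 0 = 2 (mod 7)
Result: 6x^2 + 2x^3

f + g = 6x^2 + 2x^3


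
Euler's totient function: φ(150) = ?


Factor n: 150 = 2 × 3 × 5^2
φ(n) = n · ∏(1 - 1/p) over distinct primes p | n
φ(150) = 150 · (1 - 1/2) · (1 - 1/3) · (1 - 1/5) = 40

φ(150) = 40


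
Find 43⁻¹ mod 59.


Use the extended Euclidean algorithm to write 1 = 43·s + 59·t; then s mod 59 is the inverse.
Euclidean algorithm:
  43 = 0·59 + 43
  59 = 1·43 + 16
  43 = 2·16 + 11
  16 = 1·11 + 5
  11 = 2·5 + 1
  5 = 5·1 + 0
gcd(43,59) = 1
Back-substitution gives: 43·(11) + 59·(-8) = 1
So 43⁻¹ ≡ 11 ≡ 11 (mod 59)
Check: 43 × 11 = 473 ≡ 1 (mod 59) ✓

43⁻¹ ≡ 11 (mod 59)


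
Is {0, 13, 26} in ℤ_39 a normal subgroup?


H = {0, 13, 26} in ℤ_39
ℤ_39 is abelian; every subgroup of an abelian group is normal

Yes, normal subgroup


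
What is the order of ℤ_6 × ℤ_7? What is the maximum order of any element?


|ℤ_6 × ℤ_7| = 6 × 7 = 42
Max element order = lcm(6,7) = 42
Cyclic? Yes (gcd=1)

|ℤ_6×ℤ_7| = 42, max element order = 42


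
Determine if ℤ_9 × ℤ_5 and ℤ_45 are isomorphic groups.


Comparing ℤ_9 × ℤ_5 and ℤ_45:
gcd(9,5) = 1, so ℤ_9 × ℤ_5 ≅ ℤ_45 (CRT)

Yes, ℤ_9 × ℤ_5 ≅ ℤ_45


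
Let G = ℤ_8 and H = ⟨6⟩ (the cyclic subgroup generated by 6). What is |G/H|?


|⟨6⟩| = n / gcd(6, 8) = 8 / 2 = 4
H is normal (ℤ_8 is abelian).
|G/H| = |G| / |H| = 8 / 4 = 2

|G/H| = 2


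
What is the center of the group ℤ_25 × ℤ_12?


Z(G) = {g ∈ G | gx = xg for all x ∈ G}
Direct product of abelian groups is abelian, so Z(G) = G

Z(ℤ_25 × ℤ_12) = ℤ_25 × ℤ_12


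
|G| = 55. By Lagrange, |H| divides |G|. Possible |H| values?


Lagrange's theorem: |H| divides |G|
|G| = 55
Divisors of 55: 1, 5, 11, 55

Possible subgroup orders: {1, 5, 11, 55}


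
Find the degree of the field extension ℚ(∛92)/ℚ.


∛92 has minimal polynomial x³ - 92 (irreducible over ℚ since 92 is not a perfect cube)

[ℚ(∛92)/ℚ] = 3


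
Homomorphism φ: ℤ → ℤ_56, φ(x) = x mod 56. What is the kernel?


Kernel = preimage of identity
ker(φ) = {x ∈ ℤ : x ≡ 0 (mod 56)} = 56ℤ = {0, ±56, ±112, ...}

ker(φ) = 56ℤ


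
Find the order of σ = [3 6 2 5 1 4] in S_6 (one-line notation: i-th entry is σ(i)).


Cycle decomposition: (1 3 2 6 4 5)
Cycle lengths: 6
Order = lcm(6) = 6

ord(σ) = 6


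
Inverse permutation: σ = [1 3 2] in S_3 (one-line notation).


To find σ⁻¹, swap domain and range:
σ(1) = 1 → σ⁻¹(1) = 1
σ(2) = 3 → σ⁻¹(3) = 2
σ(3) = 2 → σ⁻¹(2) = 3

σ⁻¹ = [1 3 2]


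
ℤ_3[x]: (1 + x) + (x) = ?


Add coefficients mod 3:
x^0: 1 + 0 = 1 (mod 3)
x^1: 1 + 1 = 2 (mod 3)
Result: 1 + 2x

f + g = 1 + 2x


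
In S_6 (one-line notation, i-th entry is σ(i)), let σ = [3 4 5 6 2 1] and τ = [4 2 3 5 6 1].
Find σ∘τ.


σ∘τ: apply τ first, then σ
1 →τ 4 →σ 6
2 →τ 2 →σ 4
3 →τ 3 →σ 5
4 →τ 5 →σ 2
5 →τ 6 →σ 1
6 →τ 1 →σ 3

σ∘τ = [6 4 5 2 1 3]


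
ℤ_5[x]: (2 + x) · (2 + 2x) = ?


Expand and collect like terms; reduce coefficients mod 5:
x^0: 2·2 = 4 ≡ 4 (mod 5)
x^1: 2·2 + 1·2 = 6 ≡ 1 (mod 5)
x^2: 1·2 = 2 ≡ 2 (mod 5)
Result: 4 + x + 2x^2

f · g = 4 + x + 2x^2


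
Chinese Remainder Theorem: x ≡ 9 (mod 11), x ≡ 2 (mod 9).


m₁ = 11, m₂ = 9, gcd = 1, so CRT applies. M = m₁·m₂ = 99
Let M₁ = M/m₁ = 9, M₂ = M/m₂ = 11
Find y₁ ≡ M₁⁻¹ (mod m₁): 9⁻¹ ≡ 5 (mod 11)
Find y₂ ≡ M₂⁻¹ (mod m₂): 11⁻¹ ≡ 5 (mod 9)
x = a₁·M₁·y₁ + a₂·M₂·y₂ = 9·9·5 + 2·11·5 = 515
Reduce mod 99: x ≡ 20
Check: 20 mod 11 = 9 ✓, 20 mod 9 = 2 ✓

x ≡ 20 (mod 99)


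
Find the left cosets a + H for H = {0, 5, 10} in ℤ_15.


H = {0, 5, 10}, |H| = 3
Number of cosets = |G|/|H| = 15/3 = 5
0 + H = {0, 5, 10}
1 + H = {1, 6, 11}
2 + H = {2, 7, 12}
3 + H = {3, 8, 13}
4 + H = {4, 9, 14}

Cosets: 0+H={0,5,10}; 1+H={1,6,11}; 2+H={2,7,12}; 3+H={3,8,13}; 4+H={4,9,14}


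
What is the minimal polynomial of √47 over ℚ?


√47 satisfies x² - 47 = 0, irreducible over ℚ since 47 is squarefree

Minimal polynomial: x² - 47


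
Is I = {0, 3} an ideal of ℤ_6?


Check ideal conditions for I = {0, 3} in ℤ_6:
(1) I is an additive subgroup? Yes
(2) For r ∈ ℤ_6 and a ∈ I: r·a ∈ I? Yes

Yes, I is an ideal of ℤ_6


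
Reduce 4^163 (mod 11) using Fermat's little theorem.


Fermat's little theorem: if p is prime and gcd(a,p)=1, then a^(p-1) ≡ 1 (mod p)
p = 11 is prime, gcd(4,11) = 1
Reduce exponent: 163 mod 10 = 3
So 4^163 ≡ 4^3 (mod 11)
4^3 mod 11 = 9

4^163 ≡ 9 (mod 11)


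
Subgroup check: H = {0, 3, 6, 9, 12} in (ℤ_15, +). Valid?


Subgroup test for H = {0, 3, 6, 9, 12} in (ℤ_15, +):
(1) 0 ∈ H? Yes
(2) Closure: for all a,b ∈ H, (a+b) mod 15 ∈ H? Yes
(3) Inverses: for all a ∈ H, -a mod 15 ∈ H? Yes

Yes, H is a subgroup of ℤ_15


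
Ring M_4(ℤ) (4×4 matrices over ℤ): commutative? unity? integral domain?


Matrix multiplication is non-commutative for n ≥ 2; the identity matrix I is the unity; singular matrices give zero divisors, so not an integral domain
Commutative: No
Integral domain: No
Has unity: Yes

M_4(ℤ) (4×4 matrices over ℤ): Commutative=No, Unity=Yes


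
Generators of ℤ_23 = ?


g generates ℤ_n iff gcd(g,n) = 1
Prime factors of 23: 23
Generators are g ∈ {1,...,22} not divisible by any of these primes.
Generators: {1, 2, 3, 4, 5, 6, 7, 8, 9, 10, 11, 12, 13, 14, 15, 16, 17, 18, 19, 20, 21, 22}
Number of generators = φ(23) = 22

Generators of ℤ_23 = {1, 2, 3, 4, 5, 6, 7, 8, 9, 10, 11, 12, 13, 14, 15, 16, 17, 18, 19, 20, 21, 22}


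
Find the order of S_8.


|S_n| = n! (number of permutations of n symbols)
|S_8| = 8! = 40320

|S_8| = 40320


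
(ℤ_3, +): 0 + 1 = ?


Operation: addition mod 3
0 + 1 = (a + b) mod 3 with a = 0, b = 1

0 + 1 = 1


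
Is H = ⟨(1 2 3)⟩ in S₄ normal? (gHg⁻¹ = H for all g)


H = ⟨(1 2 3)⟩ in S₄
(1 4)(1 2 3)(1 4)⁻¹ = (4 2 3) ∉ ⟨(1 2 3)⟩

No, not a normal subgroup


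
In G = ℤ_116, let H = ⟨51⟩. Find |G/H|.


|⟨51⟩| = n / gcd(51, 116) = 116 / 1 = 116
H is normal (ℤ_116 is abelian).
|G/H| = |G| / |H| = 116 / 116 = 1

|G/H| = 1


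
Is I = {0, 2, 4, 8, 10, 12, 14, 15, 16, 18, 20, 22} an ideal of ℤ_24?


Check ideal conditions for I = {0, 2, 4, 8, 10, 12, 14, 15, 16, 18, 20, 22} in ℤ_24:
(1) I is an additive subgroup? No
(2) For r ∈ ℤ_24 and a ∈ I: r·a ∈ I? No  [counterexample: r=2, a=15, r·a mod 24 = 6 ∉ I]

No, I is not an ideal of ℤ_24


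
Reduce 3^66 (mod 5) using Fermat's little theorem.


Fermat's little theorem: if p is prime and gcd(a,p)=1, then a^(p-1) ≡ 1 (mod p)
p = 5 is prime, gcd(3,5) = 1
Reduce exponent: 66 mod 4 = 2
So 3^66 ≡ 3^2 (mod 5)
3^2 mod 5 = 4

3^66 ≡ 4 (mod 5)


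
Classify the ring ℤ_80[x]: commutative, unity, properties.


ℤ_80 has zero divisors (2·40 ≡ 0), and these lift to constant zero divisors in ℤ_80[x]; so not an integral domain
Commutative: Yes
Integral domain: No
Has unity: Yes

ℤ_80[x]: Commutative=Yes, Unity=Yes


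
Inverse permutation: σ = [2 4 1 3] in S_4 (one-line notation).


To find σ⁻¹, swap domain and range:
σ(1) = 2 → σ⁻¹(2) = 1
σ(2) = 4 → σ⁻¹(4) = 2
σ(3) = 1 → σ⁻¹(1) = 3
σ(4) = 3 → σ⁻¹(3) = 4

σ⁻¹ = [3 1 4 2]


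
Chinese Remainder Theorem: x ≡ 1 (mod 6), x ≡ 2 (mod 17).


m₁ = 6, m₂ = 17, gcd = 1, so CRT applies. M = m₁·m₂ = 102
Let M₁ = M/m₁ = 17, M₂ = M/m₂ = 6
Find y₁ ≡ M₁⁻¹ (mod m₁): 17⁻¹ ≡ 5 (mod 6)
Find y₂ ≡ M₂⁻¹ (mod m₂): 6⁻¹ ≡ 3 (mod 17)
x = a₁·M₁·y₁ + a₂·M₂·y₂ = 1·17·5 + 2·6·3 = 121
Reduce mod 102: x ≡ 19
Check: 19 mod 6 = 1 ✓, 19 mod 17 = 2 ✓

x ≡ 19 (mod 102)


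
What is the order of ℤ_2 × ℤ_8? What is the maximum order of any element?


|ℤ_2 × ℤ_8| = 2 × 8 = 16
Max element order = lcm(2,8) = 8
Cyclic? No (gcd=2)

|ℤ_2×ℤ_8| = 16, max element order = 8


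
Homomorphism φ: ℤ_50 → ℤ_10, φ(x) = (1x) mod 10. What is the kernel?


Kernel = preimage of identity
ker(φ) = {x ∈ ℤ_50 : 1x ≡ 0 (mod 10)}. Since 10 | 50, φ is well-defined. The kernel is the cyclic subgroup ⟨10⟩ of ℤ_50 (order 5), i.e. {0, 10, 20, 30, 40}

ker(φ) = {0, 10, 20, 30, 40}


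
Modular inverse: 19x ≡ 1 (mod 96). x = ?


Use the extended Euclidean algorithm to write 1 = 19·s + 96·t; then s mod 96 is the inverse.
Euclidean algorithm:
  19 = 0·96 + 19
  96 = 5·19 + 1
  19 = 19·1 + 0
gcd(19,96) = 1
Back-substitution gives: 19·(-5) + 96·(1) = 1
So 19⁻¹ ≡ -5 ≡ 91 (mod 96)
Check: 19 × 91 = 1729 ≡ 1 (mod 96) ✓

19⁻¹ ≡ 91 (mod 96)


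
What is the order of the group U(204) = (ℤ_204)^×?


U(n) is the group of units mod n; |U(n)| = φ(n)
|U(204)| = φ(204) = 64

|U(204) = (ℤ_204)^×| = 64


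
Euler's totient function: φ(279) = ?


Factor n: 279 = 3^2 × 31
φ(n) = n · ∏(1 - 1/p) over distinct primes p | n
φ(279) = 279 · (1 - 1/3) · (1 - 1/31) = 180

φ(279) = 180


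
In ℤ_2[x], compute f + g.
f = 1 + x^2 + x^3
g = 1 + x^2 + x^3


Add coefficients mod 2:
x^0: 1 + 1 = 0 (mod 2)
x^1: 0 + 0 = 0 (mod 2)
x^2: 1 + 1 = 0 (mod 2)
x^3: 1 + 1 = 0 (mod 2)
Result: 0

f + g = 0


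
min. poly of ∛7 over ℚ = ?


∛7 satisfies x³ - 7 = 0, irreducible over ℚ (no rational root; 7 is not a perfect cube)

Minimal polynomial: x³ - 7


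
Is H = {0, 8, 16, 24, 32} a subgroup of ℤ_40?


Subgroup test for H = {0, 8, 16, 24, 32} in (ℤ_40, +):
(1) 0 ∈ H? Yes
(2) Closure: for all a,b ∈ H, (a+b) mod 40 ∈ H? Yes
(3) Inverses: for all a ∈ H, -a mod 40 ∈ H? Yes

Yes, H is a subgroup of ℤ_40


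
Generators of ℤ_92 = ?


g generates ℤ_n iff gcd(g,n) = 1
Prime factors of 92: 2, 23
Generators are g ∈ {1,...,91} not divisible by any of these primes.
Generators: {1, 3, 5, 7, 9, 11, 13, 15, 17, 19, 21, 25, 27, 29, 31, 33, 35, 37, 39, 41, 43, 45, 47, 49, 51, 53, 55, 57, 59, 61, 63, 65, 67, 71, 73, 75, 77, 79, 81, 83, 85, 87, 89, 91}
Number of generators = φ(92) = 44

Generators of ℤ_92 = {1, 3, 5, 7, 9, 11, 13, 15, 17, 19, 21, 25, 27, 29, 31, 33, 35, 37, 39, 41, 43, 45, 47, 49, 51, 53, 55, 57, 59, 61, 63, 65, 67, 71, 73, 75, 77, 79, 81, 83, 85, 87, 89, 91}


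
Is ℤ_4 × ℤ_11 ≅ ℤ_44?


Comparing ℤ_4 × ℤ_11 and ℤ_44:
gcd(4,11) = 1, so ℤ_4 × ℤ_11 ≅ ℤ_44 (CRT)

Yes, ℤ_4 × ℤ_11 ≅ ℤ_44


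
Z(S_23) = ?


Z(G) = {g ∈ G | gx = xg for all x ∈ G}
S_n is non-abelian for n ≥ 3; Z(S_23) is trivial

Z(S_23) = {e}


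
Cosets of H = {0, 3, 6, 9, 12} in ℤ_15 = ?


H = {0, 3, 6, 9, 12}, |H| = 5
Number of cosets = |G|/|H| = 15/5 = 3
0 + H = {0, 3, 6, 9, 12}
1 + H = {1, 4, 7, 10, 13}
2 + H = {2, 5, 8, 11, 14}

Cosets: 0+H={0,3,6,9,12}; 1+H={1,4,7,10,13}; 2+H={2,5,8,11,14}


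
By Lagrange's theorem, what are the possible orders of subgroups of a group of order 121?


Lagrange's theorem: |H| divides |G|
|G| = 121
Divisors of 121: 1, 11, 121

Possible subgroup orders: {1, 11, 121}


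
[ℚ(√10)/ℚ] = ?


√10 has minimal polynomial x² - 10 (irreducible over ℚ since 10 is squarefree)

[ℚ(√10)/ℚ] = 2


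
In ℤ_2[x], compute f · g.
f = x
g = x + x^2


Expand and collect like terms; reduce coefficients mod 2:
x^0: 0·0 = 0 ≡ 0 (mod 2)
x^1: 0·1 + 1·0 = 0 ≡ 0 (mod 2)
x^2: 0·1 + 1·1 = 1 ≡ 1 (mod 2)
x^3: 1·1 = 1 ≡ 1 (mod 2)
Result: x^2 + x^3

f · g = x^2 + x^3


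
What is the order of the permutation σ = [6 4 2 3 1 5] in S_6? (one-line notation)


Cycle decomposition: (1 6 5) (2 4 3)
Cycle lengths: 3, 3
Order = lcm(3, 3) = 3

ord(σ) = 3


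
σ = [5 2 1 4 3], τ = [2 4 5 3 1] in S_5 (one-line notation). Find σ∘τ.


σ∘τ: apply τ first, then σ
1 →τ 2 →σ 2
2 →τ 4 →σ 4
3 →τ 5 →σ 3
4 →τ 3 →σ 1
5 →τ 1 →σ 5

σ∘τ = [2 4 3 1 5]


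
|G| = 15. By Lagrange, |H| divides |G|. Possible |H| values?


Lagrange's theorem: |H| divides |G|
|G| = 15
Divisors of 15: 1, 3, 5, 15

Possible subgroup orders: {1, 3, 5, 15}


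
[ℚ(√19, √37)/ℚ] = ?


[ℚ(√19,√37):ℚ] = [ℚ(√19,√37):ℚ(√19)]·[ℚ(√19):ℚ] = 2·2 = 4

[ℚ(√19, √37)/ℚ] = 4


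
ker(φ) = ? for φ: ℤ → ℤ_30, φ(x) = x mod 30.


Kernel = preimage of identity
ker(φ) = {x ∈ ℤ : x ≡ 0 (mod 30)} = 30ℤ = {0, ±30, ±60, ...}

ker(φ) = 30ℤ


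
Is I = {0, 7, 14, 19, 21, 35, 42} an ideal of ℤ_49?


Check ideal conditions for I = {0, 7, 14, 19, 21, 35, 42} in ℤ_49:
(1) I is an additive subgroup? No
(2) For r ∈ ℤ_49 and a ∈ I: r·a ∈ I? No  [counterexample: r=2, a=14, r·a mod 49 = 28 ∉ I]

No, I is not an ideal of ℤ_49


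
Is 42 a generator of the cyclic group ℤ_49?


g generates ℤ_n iff gcd(g, n) = 1
gcd(42, 49) = 7
Since gcd = 7 ≠ 1, ⟨42⟩ has order 7 < 49, so 42 is not a generator.

No, 42 does not generate ℤ_49


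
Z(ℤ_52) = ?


Z(G) = {g ∈ G | gx = xg for all x ∈ G}
ℤ_52 is abelian, so Z(G) = G

Z(ℤ_52) = ℤ_52


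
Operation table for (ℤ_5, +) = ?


Elements: {0, 1, 2, 3, 4}
Operation: addition mod 5
Entry (a, b) = (a + b) mod 5

Cayley table:
  | 0 | 1 | 2 | 3 | 4
0 | 0 | 1 | 2 | 3 | 4
1 | 1 | 2 | 3 | 4 | 0
2 | 2 | 3 | 4 | 0 | 1
3 | 3 | 4 | 0 | 1 | 2
4 | 4 | 0 | 1 | 2 | 3


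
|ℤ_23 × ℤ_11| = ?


|A × B| = |A| · |B|
|ℤ_23 × ℤ_11| = 23 × 11 = 253

|ℤ_23 × ℤ_11| = 253


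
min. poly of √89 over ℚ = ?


√89 satisfies x² - 89 = 0, irreducible over ℚ since 89 is squarefree

Minimal polynomial: x² - 89


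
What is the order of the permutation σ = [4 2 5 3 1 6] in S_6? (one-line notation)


Cycle decomposition: (1 4 3 5)
Cycle lengths: 4
Order = lcm(4) = 4

ord(σ) = 4


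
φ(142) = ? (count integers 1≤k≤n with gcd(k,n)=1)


Factor n: 142 = 2 × 71
φ(n) = n · ∏(1 - 1/p) over distinct primes p | n
φ(142) = 142 · (1 - 1/2) · (1 - 1/71) = 70

φ(142) = 70


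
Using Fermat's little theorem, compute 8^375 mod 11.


Fermat's little theorem: if p is prime and gcd(a,p)=1, then a^(p-1) ≡ 1 (mod p)
p = 11 is prime, gcd(8,11) = 1
Reduce exponent: 375 mod 10 = 5
So 8^375 ≡ 8^5 (mod 11)
8^5 mod 11 = 10

8^375 ≡ 10 (mod 11)


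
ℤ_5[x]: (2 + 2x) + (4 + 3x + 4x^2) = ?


Add coefficients mod 5:
x^0: 2 + 4 = 1 (mod 5)
x^1: 2 + 3 = 0 (mod 5)
x^2: 0 + 4 = 4 (mod 5)
Result: 1 + 4x^2

f + g = 1 + 4x^2


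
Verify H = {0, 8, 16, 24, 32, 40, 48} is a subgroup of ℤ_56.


Subgroup test for H = {0, 8, 16, 24, 32, 40, 48} in (ℤ_56, +):
(1) 0 ∈ H? Yes
(2) Closure: for all a,b ∈ H, (a+b) mod 56 ∈ H? Yes
(3) Inverses: for all a ∈ H, -a mod 56 ∈ H? Yes

Yes, H is a subgroup of ℤ_56


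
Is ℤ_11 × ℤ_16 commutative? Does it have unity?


Direct product ring; commutative with unity (1,1); but (1,0)·(0,1) = (0,0) gives zero divisors, so not an integral domain
Commutative: Yes
Integral domain: No
Has unity: Yes

ℤ_11 × ℤ_16: Commutative=Yes, Unity=Yes


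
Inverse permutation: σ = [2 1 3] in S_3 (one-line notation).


To find σ⁻¹, swap domain and range:
σ(1) = 2 → σ⁻¹(2) = 1
σ(2) = 1 → σ⁻¹(1) = 2
σ(3) = 3 → σ⁻¹(3) = 3

σ⁻¹ = [2 1 3]


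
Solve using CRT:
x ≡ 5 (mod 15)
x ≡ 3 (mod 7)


m₁ = 15, m₂ = 7, gcd = 1, so CRT applies. M = m₁·m₂ = 105
Let M₁ = M/m₁ = 7, M₂ = M/m₂ = 15
Find y₁ ≡ M₁⁻¹ (mod m₁): 7⁻¹ ≡ 13 (mod 15)
Find y₂ ≡ M₂⁻¹ (mod m₂): 15⁻¹ ≡ 1 (mod 7)
x = a₁·M₁·y₁ + a₂·M₂·y₂ = 5·7·13 + 3·15·1 = 500
Reduce mod 105: x ≡ 80
Check: 80 mod 15 = 5 ✓, 80 mod 7 = 3 ✓

x ≡ 80 (mod 105)


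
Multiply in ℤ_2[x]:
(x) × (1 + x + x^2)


Expand and collect like terms; reduce coefficients mod 2:
x^0: 0·1 = 0 ≡ 0 (mod 2)
x^1: 0·1 + 1·1 = 1 ≡ 1 (mod 2)
x^2: 0·1 + 1·1 = 1 ≡ 1 (mod 2)
x^3: 1·1 = 1 ≡ 1 (mod 2)
Result: x + x^2 + x^3

f · g = x + x^2 + x^3


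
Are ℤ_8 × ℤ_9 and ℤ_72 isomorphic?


Comparing ℤ_8 × ℤ_9 and ℤ_72:
gcd(8,9) = 1, so ℤ_8 × ℤ_9 ≅ ℤ_72 (CRT)

Yes, ℤ_8 × ℤ_9 ≅ ℤ_72


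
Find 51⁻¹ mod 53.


Use the extended Euclidean algorithm to write 1 = 51·s + 53·t; then s mod 53 is the inverse.
Euclidean algorithm:
  51 = 0·53 + 51
  53 = 1·51 + 2
  51 = 25·2 + 1
  2 = 2·1 + 0
gcd(51,53) = 1
Back-substitution gives: 51·(26) + 53·(-25) = 1
So 51⁻¹ ≡ 26 ≡ 26 (mod 53)
Check: 51 × 26 = 1326 ≡ 1 (mod 53) ✓

51⁻¹ ≡ 26 (mod 53)


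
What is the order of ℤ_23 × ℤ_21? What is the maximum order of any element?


|ℤ_23 × ℤ_21| = 23 × 21 = 483
Max element order = lcm(23,21) = 483
Cyclic? Yes (gcd=1)

|ℤ_23×ℤ_21| = 483, max element order = 483


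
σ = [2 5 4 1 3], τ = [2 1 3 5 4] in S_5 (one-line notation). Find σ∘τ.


σ∘τ: apply τ first, then σ
1 →τ 2 →σ 5
2 →τ 1 →σ 2
3 →τ 3 →σ 4
4 →τ 5 →σ 3
5 →τ 4 →σ 1

σ∘τ = [5 2 4 3 1]


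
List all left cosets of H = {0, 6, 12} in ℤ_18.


H = {0, 6, 12}, |H| = 3
Number of cosets = |G|/|H| = 18/3 = 6
0 + H = {0, 6, 12}
1 + H = {1, 7, 13}
2 + H = {2, 8, 14}
3 + H = {3, 9, 15}
4 + H = {4, 10, 16}
5 + H = {5, 11, 17}

Cosets: 0+H={0,6,12}; 1+H={1,7,13}; 2+H={2,8,14}; 3+H={3,9,15}; 4+H={4,10,16}; 5+H={5,11,17}


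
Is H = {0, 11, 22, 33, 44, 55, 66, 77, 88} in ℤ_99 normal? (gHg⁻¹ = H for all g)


H = {0, 11, 22, 33, 44, 55, 66, 77, 88} in ℤ_99
ℤ_99 is abelian; every subgroup of an abelian group is normal

Yes, normal subgroup


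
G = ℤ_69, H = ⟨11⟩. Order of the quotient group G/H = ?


|⟨11⟩| = n / gcd(11, 69) = 69 / 1 = 69
H is normal (ℤ_69 is abelian).
|G/H| = |G| / |H| = 69 / 69 = 1

|G/H| = 1


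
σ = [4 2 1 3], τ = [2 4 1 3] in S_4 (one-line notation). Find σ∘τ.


σ∘τ: apply τ first, then σ
1 →τ 2 →σ 2
2 →τ 4 →σ 3
3 →τ 1 →σ 4
4 →τ 3 →σ 1

σ∘τ = [2 3 4 1]


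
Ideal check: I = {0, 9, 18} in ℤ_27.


Check ideal conditions for I = {0, 9, 18} in ℤ_27:
(1) I is an additive subgroup? Yes
(2) For r ∈ ℤ_27 and a ∈ I: r·a ∈ I? Yes

Yes, I is an ideal of ℤ_27


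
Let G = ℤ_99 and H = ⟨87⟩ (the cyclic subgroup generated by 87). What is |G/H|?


|⟨87⟩| = n / gcd(87, 99) = 99 / 3 = 33
H is normal (ℤ_99 is abelian).
|G/H| = |G| / |H| = 99 / 33 = 3

|G/H| = 3


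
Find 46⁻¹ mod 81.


Use the extended Euclidean algorithm to write 1 = 46·s + 81·t; then s mod 81 is the inverse.
Euclidean algorithm:
  46 = 0·81 + 46
  81 = 1·46 + 35
  46 = 1·35 + 11
  35 = 3·11 + 2
  11 = 5·2 + 1
  2 = 2·1 + 0
gcd(46,81) = 1
Back-substitution gives: 46·(37) + 81·(-21) = 1
So 46⁻¹ ≡ 37 ≡ 37 (mod 81)
Check: 46 × 37 = 1702 ≡ 1 (mod 81) ✓

46⁻¹ ≡ 37 (mod 81)


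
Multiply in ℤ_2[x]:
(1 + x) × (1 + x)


Expand and collect like terms; reduce coefficients mod 2:
x^0: 1·1 = 1 ≡ 1 (mod 2)
x^1: 1·1 + 1·1 = 2 ≡ 0 (mod 2)
x^2: 1·1 = 1 ≡ 1 (mod 2)
Result: 1 + x^2

f · g = 1 + x^2


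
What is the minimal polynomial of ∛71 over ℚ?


∛71 satisfies x³ - 71 = 0, irreducible over ℚ (no rational root; 71 is not a perfect cube)

Minimal polynomial: x³ - 71


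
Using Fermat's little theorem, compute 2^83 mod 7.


Fermat's little theorem: if p is prime and gcd(a,p)=1, then a^(p-1) ≡ 1 (mod p)
p = 7 is prime, gcd(2,7) = 1
Reduce exponent: 83 mod 6 = 5
So 2^83 ≡ 2^5 (mod 7)
2^5 mod 7 = 4

2^83 ≡ 4 (mod 7)


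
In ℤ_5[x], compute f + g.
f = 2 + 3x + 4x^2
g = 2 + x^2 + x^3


Add coefficients mod 5:
x^0: 2 + 2 = 4 (mod 5)
x^1: 3 + 0 = 3 (mod 5)
x^2: 4 + 1 = 0 (mod 5)
x^3: 0 + 1 = 1 (mod 5)
Result: 4 + 3x + x^3

f + g = 4 + 3x + x^3


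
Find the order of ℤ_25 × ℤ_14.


|A × B| = |A| · |B|
|ℤ_25 × ℤ_14| = 25 × 14 = 350

|ℤ_25 × ℤ_14| = 350


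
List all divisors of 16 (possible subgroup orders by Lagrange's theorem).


Lagrange's theorem: |H| divides |G|
|G| = 16
Divisors of 16: 1, 2, 4, 8, 16

Possible subgroup orders: {1, 2, 4, 8, 16}


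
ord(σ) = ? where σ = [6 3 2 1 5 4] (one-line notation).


Cycle decomposition: (1 6 4) (2 3)
Cycle lengths: 3, 2
Order = lcm(3, 2) = 6

ord(σ) = 6


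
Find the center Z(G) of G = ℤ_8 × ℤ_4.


Z(G) = {g ∈ G | gx = xg for all x ∈ G}
Direct product of abelian groups is abelian, so Z(G) = G

Z(ℤ_8 × ℤ_4) = ℤ_8 × ℤ_4


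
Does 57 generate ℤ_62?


g generates ℤ_n iff gcd(g, n) = 1
gcd(57, 62) = 1
Since gcd = 1, 57 is a generator.

Yes, 57 generates ℤ_62


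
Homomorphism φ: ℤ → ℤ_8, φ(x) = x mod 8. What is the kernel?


Kernel = preimage of identity
ker(φ) = {x ∈ ℤ : x ≡ 0 (mod 8)} = 8ℤ = {0, ±8, ±16, ...}

ker(φ) = 8ℤ


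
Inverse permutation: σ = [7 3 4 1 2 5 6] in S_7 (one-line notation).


To find σ⁻¹, swap domain and range:
σ(1) = 7 → σ⁻¹(7) = 1
σ(2) = 3 → σ⁻¹(3) = 2
σ(3) = 4 → σ⁻¹(4) = 3
σ(4) = 1 → σ⁻¹(1) = 4
σ(5) = 2 → σ⁻¹(2) = 5
σ(6) = 5 → σ⁻¹(5) = 6
σ(7) = 6 → σ⁻¹(6) = 7

σ⁻¹ = [4 5 2 3 6 7 1]


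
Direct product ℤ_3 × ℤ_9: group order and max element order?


|ℤ_3 × ℤ_9| = 3 × 9 = 27
Max element order = lcm(3,9) = 9
Cyclic? No (gcd=3)

|ℤ_3×ℤ_9| = 27, max element order = 9


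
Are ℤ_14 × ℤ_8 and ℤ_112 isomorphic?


Comparing ℤ_14 × ℤ_8 and ℤ_112:
gcd(14,8) = 2 ≠ 1. Max element order in ℤ_14×ℤ_8 is lcm(14,8) = 56 < 112, so it has no element of order 112

No, ℤ_14 × ℤ_8 ≇ ℤ_112


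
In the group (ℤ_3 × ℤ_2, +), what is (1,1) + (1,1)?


Operation: componentwise addition mod (3, 2)
(1,1) + (1,1) = ((a₁+b₁) mod 3, (a₂+b₂) mod 2) with a = (1,1), b = (1,1)

(1,1) + (1,1) = (2,0)


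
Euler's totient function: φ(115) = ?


Factor n: 115 = 5 × 23
φ(n) = n · ∏(1 - 1/p) over distinct primes p | n
φ(115) = 115 · (1 - 1/5) · (1 - 1/23) = 88

φ(115) = 88


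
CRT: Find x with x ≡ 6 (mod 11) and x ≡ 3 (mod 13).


m₁ = 11, m₂ = 13, gcd = 1, so CRT applies. M = m₁·m₂ = 143
Let M₁ = M/m₁ = 13, M₂ = M/m₂ = 11
Find y₁ ≡ M₁⁻¹ (mod m₁): 13⁻¹ ≡ 6 (mod 11)
Find y₂ ≡ M₂⁻¹ (mod m₂): 11⁻¹ ≡ 6 (mod 13)
x = a₁·M₁·y₁ + a₂·M₂·y₂ = 6·13·6 + 3·11·6 = 666
Reduce mod 143: x ≡ 94
Check: 94 mod 11 = 6 ✓, 94 mod 13 = 3 ✓

x ≡ 94 (mod 143)


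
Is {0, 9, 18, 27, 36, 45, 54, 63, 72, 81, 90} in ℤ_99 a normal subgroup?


H = {0, 9, 18, 27, 36, 45, 54, 63, 72, 81, 90} in ℤ_99
ℤ_99 is abelian; every subgroup of an abelian group is normal

Yes, normal subgroup


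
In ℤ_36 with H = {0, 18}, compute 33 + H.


33 + H = {33 + h (mod 36) : h ∈ H}
33+0=33, 33+18=15
33 + H = {15, 33} = 15 + H

33 + H = {15, 33}


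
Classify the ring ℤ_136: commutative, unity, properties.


ℤ_136 is a commutative ring with unity 1; 136 = 2×68 is composite, so 2·68 ≡ 0 gives zero divisors (not an integral domain)
Commutative: Yes
Integral domain: No
Has unity: Yes

ℤ_136: Commutative=Yes, Unity=Yes


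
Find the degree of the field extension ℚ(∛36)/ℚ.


∛36 has minimal polynomial x³ - 36 (irreducible over ℚ since 36 is not a perfect cube)

[ℚ(∛36)/ℚ] = 3


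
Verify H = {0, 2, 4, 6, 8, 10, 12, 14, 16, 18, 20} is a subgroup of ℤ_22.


Subgroup test for H = {0, 2, 4, 6, 8, 10, 12, 14, 16, 18, 20} in (ℤ_22, +):
(1) 0 ∈ H? Yes
(2) Closure: for all a,b ∈ H, (a+b) mod 22 ∈ H? Yes
(3) Inverses: for all a ∈ H, -a mod 22 ∈ H? Yes

Yes, H is a subgroup of ℤ_22


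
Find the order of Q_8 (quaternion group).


Q_8 = {±1, ±i, ±j, ±k}
|Q_8| = 8

|Q_8 (quaternion group)| = 8


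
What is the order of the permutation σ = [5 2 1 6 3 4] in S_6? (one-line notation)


Cycle decomposition: (1 5 3) (4 6)
Cycle lengths: 3, 2
Order = lcm(3, 2) = 6

ord(σ) = 6


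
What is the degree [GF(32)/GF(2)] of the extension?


GF(32) = GF(2^5), so the extension degree is 5

[GF(32)/GF(2)] = 5


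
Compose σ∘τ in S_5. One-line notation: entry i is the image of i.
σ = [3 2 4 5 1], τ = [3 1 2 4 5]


σ∘τ: apply τ first, then σ
1 →τ 3 →σ 4
2 →τ 1 →σ 3
3 →τ 2 →σ 2
4 →τ 4 →σ 5
5 →τ 5 →σ 1

σ∘τ = [4 3 2 5 1]


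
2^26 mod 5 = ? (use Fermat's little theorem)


Fermat's little theorem: if p is prime and gcd(a,p)=1, then a^(p-1) ≡ 1 (mod p)
p = 5 is prime, gcd(2,5) = 1
Reduce exponent: 26 mod 4 = 2
So 2^26 ≡ 2^2 (mod 5)
2^2 mod 5 = 4

2^26 ≡ 4 (mod 5)


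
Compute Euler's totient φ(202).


Factor n: 202 = 2 × 101
φ(n) = n · ∏(1 - 1/p) over distinct primes p | n
φ(202) = 202 · (1 - 1/2) · (1 - 1/101) = 100

φ(202) = 100


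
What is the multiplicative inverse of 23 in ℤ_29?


Use the extended Euclidean algorithm to write 1 = 23·s + 29·t; then s mod 29 is the inverse.
Euclidean algorithm:
  23 = 0·29 + 23
  29 = 1·23 + 6
  23 = 3·6 + 5
  6 = 1·5 + 1
  5 = 5·1 + 0
gcd(23,29) = 1
Back-substitution gives: 23·(-5) + 29·(4) = 1
So 23⁻¹ ≡ -5 ≡ 24 (mod 29)
Check: 23 × 24 = 552 ≡ 1 (mod 29) ✓

23⁻¹ ≡ 24 (mod 29)


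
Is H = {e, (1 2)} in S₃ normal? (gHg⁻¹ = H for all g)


H = {e, (1 2)} in S₃
(1 3)(1 2)(1 3)⁻¹ = (2 3) ∉ {e, (1 2)}, so it is not normal

No, not a normal subgroup


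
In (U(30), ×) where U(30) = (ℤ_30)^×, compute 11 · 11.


Operation: multiplication mod 30
11 · 11 = (a × b) mod 30 with a = 11, b = 11

11 · 11 = 1


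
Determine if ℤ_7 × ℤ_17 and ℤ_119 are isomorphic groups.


Comparing ℤ_7 × ℤ_17 and ℤ_119:
gcd(7,17) = 1, so ℤ_7 × ℤ_17 ≅ ℤ_119 (CRT)

Yes, ℤ_7 × ℤ_17 ≅ ℤ_119


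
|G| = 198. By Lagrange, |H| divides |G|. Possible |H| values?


Lagrange's theorem: |H| divides |G|
|G| = 198
Divisors of 198: 1, 2, 3, 6, 9, 11, 18, 22, 33, 66, 99, 198

Possible subgroup orders: {1, 2, 3, 6, 9, 11, 18, 22, 33, 66, 99, 198}


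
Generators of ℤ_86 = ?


g generates ℤ_n iff gcd(g,n) = 1
Prime factors of 86: 2, 43
Generators are g ∈ {1,...,85} not divisible by any of these primes.
Generators: {1, 3, 5, 7, 9, 11, 13, 15, 17, 19, 21, 23, 25, 27, 29, 31, 33, 35, 37, 39, 41, 45, 47, 49, 51, 53, 55, 57, 59, 61, 63, 65, 67, 69, 71, 73, 75, 77, 79, 81, 83, 85}
Number of generators = φ(86) = 42

Generators of ℤ_86 = {1, 3, 5, 7, 9, 11, 13, 15, 17, 19, 21, 23, 25, 27, 29, 31, 33, 35, 37, 39, 41, 45, 47, 49, 51, 53, 55, 57, 59, 61, 63, 65, 67, 69, 71, 73, 75, 77, 79, 81, 83, 85}


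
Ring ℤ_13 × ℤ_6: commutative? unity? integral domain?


Direct product ring; commutative with unity (1,1); but (1,0)·(0,1) = (0,0) gives zero divisors, so not an integral domain
Commutative: Yes
Integral domain: No
Has unity: Yes

ℤ_13 × ℤ_6: Commutative=Yes, Unity=Yes


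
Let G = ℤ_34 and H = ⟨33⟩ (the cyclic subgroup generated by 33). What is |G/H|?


|⟨33⟩| = n / gcd(33, 34) = 34 / 1 = 34
H is normal (ℤ_34 is abelian).
|G/H| = |G| / |H| = 34 / 34 = 1

|G/H| = 1


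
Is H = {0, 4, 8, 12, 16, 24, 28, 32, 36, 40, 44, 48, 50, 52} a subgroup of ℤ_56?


Subgroup test for H = {0, 4, 8, 12, 16, 24, 28, 32, 36, 40, 44, 48, 50, 52} in (ℤ_56, +):
(1) 0 ∈ H? Yes
(2) Closure: for all a,b ∈ H, (a+b) mod 56 ∈ H? No  [counterexample: 4 + 16 = 20 ∉ H]
(3) Inverses: for all a ∈ H, -a mod 56 ∈ H? No

No, H is not a subgroup of ℤ_56


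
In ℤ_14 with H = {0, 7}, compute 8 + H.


8 + H = {8 + h (mod 14) : h ∈ H}
8+0=8, 8+7=1
8 + H = {1, 8} = 1 + H

8 + H = {1, 8}


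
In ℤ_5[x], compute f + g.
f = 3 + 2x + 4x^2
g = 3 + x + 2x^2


Add coefficients mod 5:
x^0: 3 + 3 = 1 (mod 5)
x^1: 2 + 1 = 3 (mod 5)
x^2: 4 + 2 = 1 (mod 5)
Result: 1 + 3x + x^2

f + g = 1 + 3x + x^2


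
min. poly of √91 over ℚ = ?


√91 satisfies x² - 91 = 0, irreducible over ℚ since 91 is squarefree

Minimal polynomial: x² - 91


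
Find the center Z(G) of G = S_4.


Z(G) = {g ∈ G | gx = xg for all x ∈ G}
S_n is non-abelian for n ≥ 3; Z(S_4) is trivial

Z(S_4) = {e}


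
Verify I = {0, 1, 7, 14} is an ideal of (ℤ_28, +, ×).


Check ideal conditions for I = {0, 1, 7, 14} in ℤ_28:
(1) I is an additive subgroup? No
(2) For r ∈ ℤ_28 and a ∈ I: r·a ∈ I? No  [counterexample: r=2, a=1, r·a mod 28 = 2 ∉ I]

No, I is not an ideal of ℤ_28


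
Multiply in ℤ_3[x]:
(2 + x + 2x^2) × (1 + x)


Expand and collect like terms; reduce coefficients mod 3:
x^0: 2·1 = 2 ≡ 2 (mod 3)
x^1: 2·1 + 1·1 = 3 ≡ 0 (mod 3)
x^2: 1·1 + 2·1 = 3 ≡ 0 (mod 3)
x^3: 2·1 = 2 ≡ 2 (mod 3)
Result: 2 + 2x^3

f · g = 2 + 2x^3


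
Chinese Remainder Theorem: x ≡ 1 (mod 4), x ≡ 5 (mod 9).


m₁ = 4, m₂ = 9, gcd = 1, so CRT applies. M = m₁·m₂ = 36
Let M₁ = M/m₁ = 9, M₂ = M/m₂ = 4
Find y₁ ≡ M₁⁻¹ (mod m₁): 9⁻¹ ≡ 1 (mod 4)
Find y₂ ≡ M₂⁻¹ (mod m₂): 4⁻¹ ≡ 7 (mod 9)
x = a₁·M₁·y₁ + a₂·M₂·y₂ = 1·9·1 + 5·4·7 = 149
Reduce mod 36: x ≡ 5
Check: 5 mod 4 = 1 ✓, 5 mod 9 = 5 ✓

x ≡ 5 (mod 36)


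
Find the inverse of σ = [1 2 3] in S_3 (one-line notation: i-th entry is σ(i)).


To find σ⁻¹, swap domain and range:
σ(1) = 1 → σ⁻¹(1) = 1
σ(2) = 2 → σ⁻¹(2) = 2
σ(3) = 3 → σ⁻¹(3) = 3

σ⁻¹ = [1 2 3]


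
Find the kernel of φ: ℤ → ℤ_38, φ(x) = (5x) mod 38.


Kernel = preimage of identity
ker(φ) = {x ∈ ℤ : 5x ≡ 0 (mod 38)}. gcd(5,38) = 1, so 5x ≡ 0 (mod 38) ⟺ x ≡ 0 (mod 38/1 = 38). Hence ker(φ) = 38ℤ

ker(φ) = 38ℤ


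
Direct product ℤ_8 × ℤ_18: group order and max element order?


|ℤ_8 × ℤ_18| = 8 × 18 = 144
Max element order = lcm(8,18) = 72
Cyclic? No (gcd=2)

|ℤ_8×ℤ_18| = 144, max element order = 72


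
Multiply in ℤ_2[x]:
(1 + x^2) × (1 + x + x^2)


Expand and collect like terms; reduce coefficients mod 2:
x^0: 1·1 = 1 ≡ 1 (mod 2)
x^1: 1·1 + 0·1 = 1 ≡ 1 (mod 2)
x^2: 1·1 + 0·1 + 1·1 = 2 ≡ 0 (mod 2)
x^3: 0·1 + 1·1 = 1 ≡ 1 (mod 2)
x^4: 1·1 = 1 ≡ 1 (mod 2)
Result: 1 + x + x^3 + x^4

f · g = 1 + x + x^3 + x^4


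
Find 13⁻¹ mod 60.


Use the extended Euclidean algorithm to write 1 = 13·s + 60·t; then s mod 60 is the inverse.
Euclidean algorithm:
  13 = 0·60 + 13
  60 = 4·13 + 8
  13 = 1·8 + 5
  8 = 1·5 + 3
  5 = 1·3 + 2
  3 = 1·2 + 1
  2 = 2·1 + 0
gcd(13,60) = 1
Back-substitution gives: 13·(-23) + 60·(5) = 1
So 13⁻¹ ≡ -23 ≡ 37 (mod 60)
Check: 13 × 37 = 481 ≡ 1 (mod 60) ✓

13⁻¹ ≡ 37 (mod 60)


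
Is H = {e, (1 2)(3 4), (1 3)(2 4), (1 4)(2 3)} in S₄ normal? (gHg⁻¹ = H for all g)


H = {e, (1 2)(3 4), (1 3)(2 4), (1 4)(2 3)} in S₄
This is the Klein four-group V₄; it is normal in S₄ (it is a union of conjugacy classes)

Yes, normal subgroup


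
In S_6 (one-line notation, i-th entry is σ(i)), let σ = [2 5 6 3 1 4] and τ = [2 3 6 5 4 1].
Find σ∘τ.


σ∘τ: apply τ first, then σ
1 →τ 2 →σ 5
2 →τ 3 →σ 6
3 →τ 6 →σ 4
4 →τ 5 →σ 1
5 →τ 4 →σ 3
6 →τ 1 →σ 2

σ∘τ = [5 6 4 1 3 2]


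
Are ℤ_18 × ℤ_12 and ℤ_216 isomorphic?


Comparing ℤ_18 × ℤ_12 and ℤ_216:
gcd(18,12) = 6 ≠ 1. Max element order in ℤ_18×ℤ_12 is lcm(18,12) = 36 < 216, so it has no element of order 216

No, ℤ_18 × ℤ_12 ≇ ℤ_216


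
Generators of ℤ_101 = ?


g generates ℤ_n iff gcd(g,n) = 1
Prime factors of 101: 101
Generators are g ∈ {1,...,100} not divisible by any of these primes.
Generators: {1, 2, 3, 4, 5, 6, 7, 8, 9, 10, 11, 12, 13, 14, 15, 16, 17, 18, 19, 20, 21, 22, 23, 24, 25, 26, 27, 28, 29, 30, 31, 32, 33, 34, 35, 36, 37, 38, 39, 40, 41, 42, 43, 44, 45, 46, 47, 48, 49, 50, 51, 52, 53, 54, 55, 56, 57, 58, 59, 60, 61, 62, 63, 64, 65, 66, 67, 68, 69, 70, 71, 72, 73, 74, 75, 76, 77, 78, 79, 80, 81, 82, 83, 84, 85, 86, 87, 88, 89, 90, 91, 92, 93, 94, 95, 96, 97, 98, 99, 100}
Number of generators = φ(101) = 100

Generators of ℤ_101 = {1, 2, 3, 4, 5, 6, 7, 8, 9, 10, 11, 12, 13, 14, 15, 16, 17, 18, 19, 20, 21, 22, 23, 24, 25, 26, 27, 28, 29, 30, 31, 32, 33, 34, 35, 36, 37, 38, 39, 40, 41, 42, 43, 44, 45, 46, 47, 48, 49, 50, 51, 52, 53, 54, 55, 56, 57, 58, 59, 60, 61, 62, 63, 64, 65, 66, 67, 68, 69, 70, 71, 72, 73, 74, 75, 76, 77, 78, 79, 80, 81, 82, 83, 84, 85, 86, 87, 88, 89, 90, 91, 92, 93, 94, 95, 96, 97, 98, 99, 100}


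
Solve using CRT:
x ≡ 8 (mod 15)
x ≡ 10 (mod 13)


m₁ = 15, m₂ = 13, gcd = 1, so CRT applies. M = m₁·m₂ = 195
Let M₁ = M/m₁ = 13, M₂ = M/m₂ = 15
Find y₁ ≡ M₁⁻¹ (mod m₁): 13⁻¹ ≡ 7 (mod 15)
Find y₂ ≡ M₂⁻¹ (mod m₂): 15⁻¹ ≡ 7 (mod 13)
x = a₁·M₁·y₁ + a₂·M₂·y₂ = 8·13·7 + 10·15·7 = 1778
Reduce mod 195: x ≡ 23
Check: 23 mod 15 = 8 ✓, 23 mod 13 = 10 ✓

x ≡ 23 (mod 195)


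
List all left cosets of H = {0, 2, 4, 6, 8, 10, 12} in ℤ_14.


H = {0, 2, 4, 6, 8, 10, 12}, |H| = 7
Number of cosets = |G|/|H| = 14/7 = 2
0 + H = {0, 2, 4, 6, 8, 10, 12}
1 + H = {1, 3, 5, 7, 9, 11, 13}

Cosets: 0+H={0,2,4,6,8,10,12}; 1+H={1,3,5,7,9,11,13}


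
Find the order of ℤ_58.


ℤ_n has n elements.

|ℤ_58| = 58


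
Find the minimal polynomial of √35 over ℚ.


√35 satisfies x² - 35 = 0, irreducible over ℚ since 35 is squarefree

Minimal polynomial: x² - 35
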